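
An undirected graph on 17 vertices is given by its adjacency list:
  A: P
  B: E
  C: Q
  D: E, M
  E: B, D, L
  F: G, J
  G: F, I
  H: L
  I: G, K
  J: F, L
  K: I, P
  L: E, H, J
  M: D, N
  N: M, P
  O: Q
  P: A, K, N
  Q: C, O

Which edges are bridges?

The edges on the cycle K-P-N-M-D-E-L-J-F-G-I-K are not bridges since each lies on that cycle.
But removing B-E disconnects B from E; removing C-Q disconnects C from Q; removing O-Q disconnects O from Q; removing P-A disconnects P from A — these are bridges.
In total 5 edges are bridges.

A-P, B-E, C-Q, H-L, O-Q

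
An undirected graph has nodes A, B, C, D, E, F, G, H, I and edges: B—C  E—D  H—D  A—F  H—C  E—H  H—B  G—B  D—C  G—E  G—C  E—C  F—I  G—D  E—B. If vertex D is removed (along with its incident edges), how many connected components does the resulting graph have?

With D gone, the remaining components are: {A, F, I}; {B, C, E, G, H}.
That is 2 components.

2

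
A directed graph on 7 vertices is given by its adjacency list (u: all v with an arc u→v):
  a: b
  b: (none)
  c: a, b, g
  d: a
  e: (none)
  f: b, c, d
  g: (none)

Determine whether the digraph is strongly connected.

No

There is no directed path from c to e, so the graph is not strongly connected.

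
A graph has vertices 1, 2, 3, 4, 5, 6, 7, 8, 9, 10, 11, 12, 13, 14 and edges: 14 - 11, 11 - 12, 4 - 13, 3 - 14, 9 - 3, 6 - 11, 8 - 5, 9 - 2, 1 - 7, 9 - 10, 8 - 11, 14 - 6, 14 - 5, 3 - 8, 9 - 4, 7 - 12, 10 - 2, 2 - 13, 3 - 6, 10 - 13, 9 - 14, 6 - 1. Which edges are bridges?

none

The edges on the cycle 9-10-2-9 are not bridges since each lies on that cycle.
Every edge lies on some cycle, so there are no bridges.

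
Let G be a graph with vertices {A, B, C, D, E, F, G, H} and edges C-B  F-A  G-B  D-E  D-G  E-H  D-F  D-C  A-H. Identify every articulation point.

D

Removing D increases the component count from 1 to 2, so D is a cut vertex.
By contrast removing C leaves 1 component; it is not a cut vertex. No other vertex is a cut vertex either.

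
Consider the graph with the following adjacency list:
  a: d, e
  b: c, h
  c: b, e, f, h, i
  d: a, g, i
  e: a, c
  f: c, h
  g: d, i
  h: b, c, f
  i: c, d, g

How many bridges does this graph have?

0

The edges on the cycle i-g-d-i are not bridges since each lies on that cycle.
Every edge lies on some cycle, so there are no bridges.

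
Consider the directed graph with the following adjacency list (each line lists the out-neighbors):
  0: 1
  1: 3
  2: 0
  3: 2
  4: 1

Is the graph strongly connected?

There is no directed path from 3 to 4, so the graph is not strongly connected.

No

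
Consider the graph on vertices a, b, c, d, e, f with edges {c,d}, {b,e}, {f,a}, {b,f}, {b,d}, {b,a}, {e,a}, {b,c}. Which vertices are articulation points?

Removing b increases the component count from 1 to 2, so b is a cut vertex.
By contrast removing a leaves 1 component; it is not a cut vertex. No other vertex is a cut vertex either.

b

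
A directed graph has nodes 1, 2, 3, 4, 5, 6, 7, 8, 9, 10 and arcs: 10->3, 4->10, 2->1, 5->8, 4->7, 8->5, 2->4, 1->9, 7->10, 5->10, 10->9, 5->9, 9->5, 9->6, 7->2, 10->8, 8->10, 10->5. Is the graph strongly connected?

There is no directed path from 10 to 1, so the graph is not strongly connected.

No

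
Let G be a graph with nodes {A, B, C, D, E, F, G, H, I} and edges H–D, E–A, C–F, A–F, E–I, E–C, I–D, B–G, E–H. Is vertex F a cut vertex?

Deleting F leaves 2 components (was 2), so F is not a cut vertex.

No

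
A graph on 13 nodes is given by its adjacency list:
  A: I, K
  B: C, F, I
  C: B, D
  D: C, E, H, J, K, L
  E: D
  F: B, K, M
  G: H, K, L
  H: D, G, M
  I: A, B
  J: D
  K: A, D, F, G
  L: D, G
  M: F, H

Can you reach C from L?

Yes

From L we can reach A, B, C, D, E, F, G, H, I, J, K, L, M, which includes C.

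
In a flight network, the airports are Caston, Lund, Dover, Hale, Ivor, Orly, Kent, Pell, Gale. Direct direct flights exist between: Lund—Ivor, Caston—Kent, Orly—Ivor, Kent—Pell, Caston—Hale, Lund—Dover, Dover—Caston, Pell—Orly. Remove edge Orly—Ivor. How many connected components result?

2

Orly and Ivor are still connected via Orly-Pell-Kent-Caston-Dover-Lund-Ivor, so the component count stays at 2.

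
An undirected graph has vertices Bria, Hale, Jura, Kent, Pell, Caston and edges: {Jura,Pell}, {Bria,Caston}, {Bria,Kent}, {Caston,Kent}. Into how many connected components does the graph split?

3

Hale is isolated — a component by itself.
Starting from Jura we can reach Jura, Pell. That is one component of size 2.
Starting from Bria we can reach Bria, Kent, Caston. That is one component of size 3.
Total: 3 components.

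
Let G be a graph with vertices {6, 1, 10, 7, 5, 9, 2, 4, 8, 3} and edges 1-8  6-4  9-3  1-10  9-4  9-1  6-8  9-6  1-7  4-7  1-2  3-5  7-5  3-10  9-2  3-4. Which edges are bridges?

none

The edges on the cycle 9-1-8-6-9 are not bridges since each lies on that cycle.
Every edge lies on some cycle, so there are no bridges.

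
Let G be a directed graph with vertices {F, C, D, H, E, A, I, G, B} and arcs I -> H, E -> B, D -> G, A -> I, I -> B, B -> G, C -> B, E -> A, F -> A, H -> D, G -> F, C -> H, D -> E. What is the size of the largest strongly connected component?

8

{A, B, D, E, F, G, H, I} are all mutually reachable — one SCC of size 8.
{C} is an SCC by itself.
The largest has 8 vertices.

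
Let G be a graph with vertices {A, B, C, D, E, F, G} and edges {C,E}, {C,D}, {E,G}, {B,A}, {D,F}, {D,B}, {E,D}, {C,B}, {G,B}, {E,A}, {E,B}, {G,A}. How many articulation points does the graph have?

1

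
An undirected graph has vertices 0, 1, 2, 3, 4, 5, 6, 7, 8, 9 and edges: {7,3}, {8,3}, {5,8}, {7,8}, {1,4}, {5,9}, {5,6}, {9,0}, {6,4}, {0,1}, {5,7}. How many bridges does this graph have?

The edges on the cycle 5-9-0-1-4-6-5 are not bridges since each lies on that cycle.
Every edge lies on some cycle, so there are no bridges.

0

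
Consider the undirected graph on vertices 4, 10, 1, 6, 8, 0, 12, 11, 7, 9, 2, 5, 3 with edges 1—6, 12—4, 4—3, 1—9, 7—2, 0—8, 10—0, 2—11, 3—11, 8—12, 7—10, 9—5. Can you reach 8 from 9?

No

The component containing 9 is {1, 5, 6, 9}, and 8 is not in it.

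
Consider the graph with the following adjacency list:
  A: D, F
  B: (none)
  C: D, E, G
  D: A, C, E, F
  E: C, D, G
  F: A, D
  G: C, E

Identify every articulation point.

Removing D increases the component count from 2 to 3, so D is a cut vertex.
By contrast removing G leaves 2 components; it is not a cut vertex. No other vertex is a cut vertex either.

D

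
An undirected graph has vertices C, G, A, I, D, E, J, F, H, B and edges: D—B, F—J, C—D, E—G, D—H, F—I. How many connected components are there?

4

A is isolated — a component by itself.
Starting from E we can reach E, G. That is one component of size 2.
Starting from F we can reach F, I, J. That is one component of size 3.
Starting from B we can reach B, C, D, H. That is one component of size 4.
Total: 4 components.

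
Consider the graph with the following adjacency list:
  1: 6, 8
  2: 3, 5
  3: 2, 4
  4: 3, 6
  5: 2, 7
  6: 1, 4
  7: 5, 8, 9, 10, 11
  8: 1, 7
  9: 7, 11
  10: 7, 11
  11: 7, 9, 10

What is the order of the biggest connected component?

Starting from 1 we can reach 1, 2, 3, 4, 5, 6, 7, 8, 9, 10, 11. That is one component of size 11.
The largest has 11 vertices.

11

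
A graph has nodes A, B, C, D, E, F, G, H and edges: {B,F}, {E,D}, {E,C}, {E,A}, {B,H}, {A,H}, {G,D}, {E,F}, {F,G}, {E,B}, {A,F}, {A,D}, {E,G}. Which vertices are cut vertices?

Removing E increases the component count from 1 to 2, so E is a cut vertex.
By contrast removing G leaves 1 component; it is not a cut vertex. No other vertex is a cut vertex either.

E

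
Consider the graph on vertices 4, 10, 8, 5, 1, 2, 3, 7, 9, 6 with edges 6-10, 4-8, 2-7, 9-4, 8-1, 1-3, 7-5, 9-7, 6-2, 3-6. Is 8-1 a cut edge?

After removing 8-1, the path 8-4-9-7-2-6-3-1 still connects them, so the edge is not a bridge.

No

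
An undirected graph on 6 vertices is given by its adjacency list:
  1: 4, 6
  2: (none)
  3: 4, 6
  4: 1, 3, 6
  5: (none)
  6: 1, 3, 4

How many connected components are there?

5 is isolated — a component by itself.
2 is isolated — a component by itself.
Starting from 1 we can reach 1, 3, 4, 6. That is one component of size 4.
Total: 3 components.

3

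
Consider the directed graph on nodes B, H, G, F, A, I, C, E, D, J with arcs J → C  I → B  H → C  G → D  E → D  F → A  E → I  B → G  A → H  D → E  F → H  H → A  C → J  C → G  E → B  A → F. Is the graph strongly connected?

No

There is no directed path from I to H, so the graph is not strongly connected.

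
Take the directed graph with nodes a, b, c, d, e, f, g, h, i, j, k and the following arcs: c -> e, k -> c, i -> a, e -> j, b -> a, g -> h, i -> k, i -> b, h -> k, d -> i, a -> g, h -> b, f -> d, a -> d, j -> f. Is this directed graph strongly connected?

Yes

From j we can reach every vertex (a, b, c, d, e, f, g, h, i, j, k), and every vertex can reach j (a, b, c, d, e, f, g, h, i, j, k). So the whole graph is one strongly connected component.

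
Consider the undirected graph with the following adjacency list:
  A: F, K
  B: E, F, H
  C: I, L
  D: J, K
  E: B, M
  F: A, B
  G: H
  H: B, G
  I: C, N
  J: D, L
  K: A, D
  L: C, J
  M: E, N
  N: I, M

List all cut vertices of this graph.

Removing B increases the component count from 1 to 2, so B is a cut vertex.
Removing H increases the component count from 1 to 2, so H is a cut vertex.
By contrast removing D leaves 1 component; it is not a cut vertex. No other vertex is a cut vertex either.

B, H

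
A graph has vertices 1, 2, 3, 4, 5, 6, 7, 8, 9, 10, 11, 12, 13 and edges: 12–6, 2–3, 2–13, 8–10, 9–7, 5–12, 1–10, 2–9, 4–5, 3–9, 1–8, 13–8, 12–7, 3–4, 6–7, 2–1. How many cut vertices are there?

Removing 2 increases the component count from 2 to 3, so 2 is a cut vertex.
By contrast removing 8 leaves 2 components; it is not a cut vertex. No other vertex is a cut vertex either.

1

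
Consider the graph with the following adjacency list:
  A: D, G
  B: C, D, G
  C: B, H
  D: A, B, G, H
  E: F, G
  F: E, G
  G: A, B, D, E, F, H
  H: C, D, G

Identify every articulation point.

G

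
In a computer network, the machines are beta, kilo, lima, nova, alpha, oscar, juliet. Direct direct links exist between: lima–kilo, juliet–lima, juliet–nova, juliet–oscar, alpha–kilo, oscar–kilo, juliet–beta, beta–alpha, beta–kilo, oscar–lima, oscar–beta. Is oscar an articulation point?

No

Deleting oscar leaves 1 component (was 1) (its neighbors beta, kilo, lima, juliet remain connected to each other), so oscar is not a cut vertex.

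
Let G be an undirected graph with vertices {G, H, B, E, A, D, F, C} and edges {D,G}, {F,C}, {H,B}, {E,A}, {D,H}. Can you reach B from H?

Yes

From H we can reach B, D, G, H, which includes B.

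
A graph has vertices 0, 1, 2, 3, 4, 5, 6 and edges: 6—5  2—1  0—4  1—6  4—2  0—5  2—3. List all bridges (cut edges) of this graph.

The edges on the cycle 0-4-2-1-6-5-0 are not bridges since each lies on that cycle.
But removing 2—3 disconnects 2 from 3 — this is a bridge.

2-3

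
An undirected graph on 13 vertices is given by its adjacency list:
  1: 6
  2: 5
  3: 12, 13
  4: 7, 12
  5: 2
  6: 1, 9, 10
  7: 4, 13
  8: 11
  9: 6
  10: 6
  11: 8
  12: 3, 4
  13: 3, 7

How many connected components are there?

Starting from 2 we can reach 2, 5. That is one component of size 2.
Starting from 8 we can reach 8, 11. That is one component of size 2.
Starting from 1 we can reach 1, 6, 9, 10. That is one component of size 4.
Starting from 3 we can reach 3, 4, 7, 12, 13. That is one component of size 5.
Total: 4 components.

4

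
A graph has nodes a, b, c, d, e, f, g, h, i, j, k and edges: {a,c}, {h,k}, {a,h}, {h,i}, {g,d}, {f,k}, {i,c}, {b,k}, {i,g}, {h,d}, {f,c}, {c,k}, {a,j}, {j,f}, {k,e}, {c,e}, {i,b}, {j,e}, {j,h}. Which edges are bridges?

The edges on the cycle a-j-f-c-i-h-a are not bridges since each lies on that cycle.
Every edge lies on some cycle, so there are no bridges.

none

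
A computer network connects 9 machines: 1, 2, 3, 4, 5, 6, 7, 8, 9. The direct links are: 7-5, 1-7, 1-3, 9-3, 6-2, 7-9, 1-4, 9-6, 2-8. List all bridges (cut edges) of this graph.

The edges on the cycle 1-7-9-3-1 are not bridges since each lies on that cycle.
But removing 6-2 disconnects 6 from 2; removing 2-8 disconnects 2 from 8; removing 9-6 disconnects 9 from 6; removing 7-5 disconnects 7 from 5 — these are bridges.
In total 5 edges are bridges.

1-4, 2-6, 2-8, 5-7, 6-9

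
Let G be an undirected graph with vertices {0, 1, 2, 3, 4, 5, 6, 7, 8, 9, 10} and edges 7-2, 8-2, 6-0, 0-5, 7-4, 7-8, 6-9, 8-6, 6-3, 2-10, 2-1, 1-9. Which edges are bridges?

0-5, 0-6, 10-2, 3-6, 4-7

The edges on the cycle 7-8-6-9-1-2-7 are not bridges since each lies on that cycle.
But removing 7-4 disconnects 7 from 4; removing 2-10 disconnects 2 from 10; removing 6-3 disconnects 6 from 3; removing 6-0 disconnects 6 from 0 — these are bridges.
In total 5 edges are bridges.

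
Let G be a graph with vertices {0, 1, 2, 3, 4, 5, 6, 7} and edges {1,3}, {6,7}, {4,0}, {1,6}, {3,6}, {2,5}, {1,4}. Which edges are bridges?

The edges on the cycle 1-3-6-1 are not bridges since each lies on that cycle.
But removing 4-0 disconnects 4 from 0; removing 2-5 disconnects 2 from 5; removing 6-7 disconnects 6 from 7; removing 1-4 disconnects 1 from 4 — these are bridges.

0-4, 1-4, 2-5, 6-7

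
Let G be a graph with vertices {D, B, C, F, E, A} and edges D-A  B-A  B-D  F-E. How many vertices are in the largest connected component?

C is isolated — a component by itself.
Starting from E we can reach E, F. That is one component of size 2.
Starting from A we can reach A, B, D. That is one component of size 3.
The largest has 3 vertices.

3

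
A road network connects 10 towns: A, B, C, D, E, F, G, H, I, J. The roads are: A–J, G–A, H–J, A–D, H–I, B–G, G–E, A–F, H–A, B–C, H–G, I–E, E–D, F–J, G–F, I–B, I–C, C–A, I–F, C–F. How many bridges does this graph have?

The edges on the cycle H-I-B-G-H are not bridges since each lies on that cycle.
Every edge lies on some cycle, so there are no bridges.

0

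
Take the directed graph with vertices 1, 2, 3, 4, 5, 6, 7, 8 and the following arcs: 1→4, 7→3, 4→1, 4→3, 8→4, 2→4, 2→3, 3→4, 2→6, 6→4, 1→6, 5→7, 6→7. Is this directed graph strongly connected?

No

There is no directed path from 1 to 5, so the graph is not strongly connected.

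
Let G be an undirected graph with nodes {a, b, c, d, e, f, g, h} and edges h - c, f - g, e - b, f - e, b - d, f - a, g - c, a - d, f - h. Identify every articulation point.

Removing f increases the component count from 1 to 2, so f is a cut vertex.
By contrast removing e leaves 1 component; it is not a cut vertex. No other vertex is a cut vertex either.

f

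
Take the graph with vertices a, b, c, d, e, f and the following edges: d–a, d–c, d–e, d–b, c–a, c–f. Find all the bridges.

b-d, c-f, d-e

The edges on the cycle d-c-a-d are not bridges since each lies on that cycle.
But removing c–f disconnects c from f; removing d–b disconnects d from b; removing d–e disconnects d from e — these are bridges.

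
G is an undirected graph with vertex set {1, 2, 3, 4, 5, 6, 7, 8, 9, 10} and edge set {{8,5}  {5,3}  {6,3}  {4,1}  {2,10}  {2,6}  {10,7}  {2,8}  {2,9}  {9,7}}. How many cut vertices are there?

Removing 2 increases the component count from 2 to 3, so 2 is a cut vertex.
By contrast removing 1 leaves 2 components; it is not a cut vertex. No other vertex is a cut vertex either.

1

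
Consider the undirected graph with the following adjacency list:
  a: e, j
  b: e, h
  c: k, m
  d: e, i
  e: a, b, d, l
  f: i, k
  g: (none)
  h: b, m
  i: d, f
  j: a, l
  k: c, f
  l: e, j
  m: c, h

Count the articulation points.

Removing e increases the component count from 2 to 3, so e is a cut vertex.
By contrast removing c leaves 2 components; it is not a cut vertex. No other vertex is a cut vertex either.

1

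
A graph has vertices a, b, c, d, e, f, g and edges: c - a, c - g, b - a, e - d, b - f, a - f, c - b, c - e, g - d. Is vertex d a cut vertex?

No

Deleting d leaves 1 component (was 1) (its neighbors e, g remain connected to each other), so d is not a cut vertex.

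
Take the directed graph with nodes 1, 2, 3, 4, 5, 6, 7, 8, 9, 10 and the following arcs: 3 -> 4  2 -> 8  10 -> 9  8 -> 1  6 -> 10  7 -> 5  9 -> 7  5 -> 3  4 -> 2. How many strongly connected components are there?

10

{6} is an SCC by itself.
{8} is an SCC by itself.
{1} is an SCC by itself.
{7} is an SCC by itself.
{3} is an SCC by itself.
(and 5 more singleton SCCs)
That gives 10 strongly connected components.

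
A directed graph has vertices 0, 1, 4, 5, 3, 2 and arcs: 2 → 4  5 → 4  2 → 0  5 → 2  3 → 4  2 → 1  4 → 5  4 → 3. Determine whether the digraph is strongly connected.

There is no directed path from 0 to 3, so the graph is not strongly connected.

No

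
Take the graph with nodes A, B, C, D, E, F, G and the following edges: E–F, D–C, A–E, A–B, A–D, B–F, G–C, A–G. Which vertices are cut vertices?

A

Removing A increases the component count from 1 to 2, so A is a cut vertex.
By contrast removing F leaves 1 component; it is not a cut vertex. No other vertex is a cut vertex either.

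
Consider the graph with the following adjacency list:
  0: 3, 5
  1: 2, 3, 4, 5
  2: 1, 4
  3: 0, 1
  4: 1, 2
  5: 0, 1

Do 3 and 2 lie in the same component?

From 3 we can reach 0, 1, 2, 3, 4, 5, which includes 2.

Yes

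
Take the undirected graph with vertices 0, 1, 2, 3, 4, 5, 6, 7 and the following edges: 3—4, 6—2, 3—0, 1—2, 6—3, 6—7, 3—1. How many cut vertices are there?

2

Removing 3 increases the component count from 2 to 4, so 3 is a cut vertex.
Removing 6 increases the component count from 2 to 3, so 6 is a cut vertex.
By contrast removing 1 leaves 2 components; it is not a cut vertex. No other vertex is a cut vertex either.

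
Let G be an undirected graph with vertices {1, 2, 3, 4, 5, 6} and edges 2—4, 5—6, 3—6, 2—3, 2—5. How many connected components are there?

1 is isolated — a component by itself.
Starting from 2 we can reach 2, 3, 4, 5, 6. That is one component of size 5.
Total: 2 components.

2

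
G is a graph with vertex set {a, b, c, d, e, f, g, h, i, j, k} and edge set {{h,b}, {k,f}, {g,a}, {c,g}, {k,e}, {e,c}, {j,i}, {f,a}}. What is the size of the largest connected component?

d is isolated — a component by itself.
Starting from b we can reach b, h. That is one component of size 2.
Starting from i we can reach i, j. That is one component of size 2.
Starting from a we can reach a, c, e, f, g, k. That is one component of size 6.
The largest has 6 vertices.

6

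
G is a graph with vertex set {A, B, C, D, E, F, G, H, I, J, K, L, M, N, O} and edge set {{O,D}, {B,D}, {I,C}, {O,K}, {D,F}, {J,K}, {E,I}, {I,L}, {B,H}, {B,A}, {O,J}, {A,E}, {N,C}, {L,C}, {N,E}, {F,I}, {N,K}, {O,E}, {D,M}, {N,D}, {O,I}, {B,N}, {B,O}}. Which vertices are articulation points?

B, D

Removing B increases the component count from 2 to 3, so B is a cut vertex.
Removing D increases the component count from 2 to 3, so D is a cut vertex.
By contrast removing I leaves 2 components; it is not a cut vertex. No other vertex is a cut vertex either.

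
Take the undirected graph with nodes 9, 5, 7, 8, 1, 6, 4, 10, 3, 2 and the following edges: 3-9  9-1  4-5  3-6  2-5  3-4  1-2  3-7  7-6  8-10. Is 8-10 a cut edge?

Yes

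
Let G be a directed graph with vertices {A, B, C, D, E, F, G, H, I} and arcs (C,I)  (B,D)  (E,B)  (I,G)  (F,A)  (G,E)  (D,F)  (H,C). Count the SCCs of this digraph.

{D} is an SCC by itself.
{E} is an SCC by itself.
{F} is an SCC by itself.
{I} is an SCC by itself.
{B} is an SCC by itself.
(and 4 more singleton SCCs)
That gives 9 strongly connected components.

9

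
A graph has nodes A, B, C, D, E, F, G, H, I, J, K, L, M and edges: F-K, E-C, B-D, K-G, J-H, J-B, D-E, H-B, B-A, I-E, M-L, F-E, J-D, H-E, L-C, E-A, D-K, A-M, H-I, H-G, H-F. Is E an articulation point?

No

Deleting E leaves 1 component (was 1) (its neighbors A, C, D, F, H, I remain connected to each other), so E is not a cut vertex.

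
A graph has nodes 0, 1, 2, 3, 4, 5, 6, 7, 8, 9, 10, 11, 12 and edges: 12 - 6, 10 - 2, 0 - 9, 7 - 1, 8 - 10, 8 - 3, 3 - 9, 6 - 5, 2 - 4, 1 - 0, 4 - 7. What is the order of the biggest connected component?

9

11 is isolated — a component by itself.
Starting from 5 we can reach 5, 6, 12. That is one component of size 3.
Starting from 0 we can reach 0, 1, 2, 3, 4, 7, 8, 9, 10. That is one component of size 9.
The largest has 9 vertices.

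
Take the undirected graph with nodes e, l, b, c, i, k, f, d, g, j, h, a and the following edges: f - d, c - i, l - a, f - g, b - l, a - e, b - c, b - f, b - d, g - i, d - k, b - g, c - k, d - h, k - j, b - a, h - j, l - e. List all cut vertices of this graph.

b

Removing b increases the component count from 1 to 2, so b is a cut vertex.
By contrast removing i leaves 1 component; it is not a cut vertex. No other vertex is a cut vertex either.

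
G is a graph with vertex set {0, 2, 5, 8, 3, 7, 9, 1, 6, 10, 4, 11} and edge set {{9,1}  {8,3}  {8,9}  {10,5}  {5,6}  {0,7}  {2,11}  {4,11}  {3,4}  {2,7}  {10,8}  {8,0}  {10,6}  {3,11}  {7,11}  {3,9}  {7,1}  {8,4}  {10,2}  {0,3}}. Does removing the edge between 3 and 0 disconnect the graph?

No

After removing 3-0, the path 3-8-0 still connects them, so the edge is not a bridge.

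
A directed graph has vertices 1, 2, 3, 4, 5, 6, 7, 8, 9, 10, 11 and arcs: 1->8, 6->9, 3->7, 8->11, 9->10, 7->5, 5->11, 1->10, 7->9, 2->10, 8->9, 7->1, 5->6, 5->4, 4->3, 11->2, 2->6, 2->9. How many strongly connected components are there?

8

{3, 4, 5, 7} are all mutually reachable — one SCC of size 4.
{10} is an SCC by itself.
{8} is an SCC by itself.
{11} is an SCC by itself.
{6} is an SCC by itself.
(and 3 more singleton SCCs)
That gives 8 strongly connected components.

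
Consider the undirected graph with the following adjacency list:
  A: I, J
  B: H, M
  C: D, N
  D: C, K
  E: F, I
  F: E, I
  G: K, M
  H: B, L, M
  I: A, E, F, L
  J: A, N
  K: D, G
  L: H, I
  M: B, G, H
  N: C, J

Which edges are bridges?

none

The edges on the cycle I-F-E-I are not bridges since each lies on that cycle.
Every edge lies on some cycle, so there are no bridges.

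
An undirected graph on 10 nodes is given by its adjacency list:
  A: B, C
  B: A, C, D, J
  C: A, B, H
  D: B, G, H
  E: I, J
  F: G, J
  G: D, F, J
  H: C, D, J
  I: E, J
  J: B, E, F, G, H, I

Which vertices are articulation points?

J

Removing J increases the component count from 1 to 2, so J is a cut vertex.
By contrast removing F leaves 1 component; it is not a cut vertex. No other vertex is a cut vertex either.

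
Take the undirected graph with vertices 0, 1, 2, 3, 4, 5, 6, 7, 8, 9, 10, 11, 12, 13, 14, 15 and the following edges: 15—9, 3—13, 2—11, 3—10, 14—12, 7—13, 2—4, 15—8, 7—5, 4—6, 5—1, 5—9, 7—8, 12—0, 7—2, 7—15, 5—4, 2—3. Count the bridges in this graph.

The edges on the cycle 7-15-9-5-7 are not bridges since each lies on that cycle.
But removing 14—12 disconnects 14 from 12; removing 3—10 disconnects 3 from 10; removing 2—11 disconnects 2 from 11; removing 6—4 disconnects 6 from 4 — these are bridges.
In total 6 edges are bridges.

6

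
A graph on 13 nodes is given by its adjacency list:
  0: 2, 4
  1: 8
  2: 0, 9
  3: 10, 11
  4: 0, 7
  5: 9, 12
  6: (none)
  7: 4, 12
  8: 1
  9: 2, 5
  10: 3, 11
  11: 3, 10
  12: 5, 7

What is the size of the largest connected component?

7

6 is isolated — a component by itself.
Starting from 1 we can reach 1, 8. That is one component of size 2.
Starting from 3 we can reach 3, 10, 11. That is one component of size 3.
Starting from 0 we can reach 0, 2, 4, 5, 7, 9, 12. That is one component of size 7.
The largest has 7 vertices.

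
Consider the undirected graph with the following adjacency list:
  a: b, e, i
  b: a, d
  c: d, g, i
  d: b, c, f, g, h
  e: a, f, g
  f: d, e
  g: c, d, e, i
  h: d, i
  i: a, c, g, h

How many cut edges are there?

0

The edges on the cycle g-d-b-a-e-g are not bridges since each lies on that cycle.
Every edge lies on some cycle, so there are no bridges.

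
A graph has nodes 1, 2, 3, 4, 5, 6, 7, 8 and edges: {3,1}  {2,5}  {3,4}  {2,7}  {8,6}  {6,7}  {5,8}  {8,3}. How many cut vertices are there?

Removing 3 increases the component count from 1 to 3, so 3 is a cut vertex.
Removing 8 increases the component count from 1 to 2, so 8 is a cut vertex.
By contrast removing 2 leaves 1 component; it is not a cut vertex. No other vertex is a cut vertex either.

2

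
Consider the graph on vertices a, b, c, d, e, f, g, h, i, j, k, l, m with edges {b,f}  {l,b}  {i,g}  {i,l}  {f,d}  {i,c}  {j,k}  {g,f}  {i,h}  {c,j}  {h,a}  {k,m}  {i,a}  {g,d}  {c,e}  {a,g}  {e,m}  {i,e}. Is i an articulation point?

Yes

Deleting i raises the number of components from 1 to 2, so i is a cut vertex.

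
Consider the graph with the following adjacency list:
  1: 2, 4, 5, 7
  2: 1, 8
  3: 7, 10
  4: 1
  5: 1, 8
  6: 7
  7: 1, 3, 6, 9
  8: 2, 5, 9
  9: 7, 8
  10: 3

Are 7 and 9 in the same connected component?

From 7 we can reach 1, 2, 3, 4, 5, 6, 7, 8, 9, 10, which includes 9.

Yes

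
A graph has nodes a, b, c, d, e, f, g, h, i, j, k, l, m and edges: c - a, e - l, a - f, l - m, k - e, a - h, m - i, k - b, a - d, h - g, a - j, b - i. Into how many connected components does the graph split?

Starting from b we can reach b, e, i, k, l, m. That is one component of size 6.
Starting from a we can reach a, c, d, f, g, h, j. That is one component of size 7.
Total: 2 components.

2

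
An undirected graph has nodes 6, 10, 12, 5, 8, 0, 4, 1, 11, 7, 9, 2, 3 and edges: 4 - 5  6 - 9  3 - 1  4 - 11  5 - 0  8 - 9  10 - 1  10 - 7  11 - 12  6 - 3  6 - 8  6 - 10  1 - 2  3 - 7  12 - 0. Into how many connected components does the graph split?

2

Starting from 0 we can reach 0, 4, 5, 11, 12. That is one component of size 5.
Starting from 1 we can reach 1, 2, 3, 6, 7, 8, 9, 10. That is one component of size 8.
Total: 2 components.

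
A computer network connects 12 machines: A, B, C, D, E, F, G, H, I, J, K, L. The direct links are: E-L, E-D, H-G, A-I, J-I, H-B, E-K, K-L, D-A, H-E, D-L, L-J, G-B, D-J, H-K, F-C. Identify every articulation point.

Removing H increases the component count from 2 to 3, so H is a cut vertex.
By contrast removing D leaves 2 components; it is not a cut vertex. No other vertex is a cut vertex either.

H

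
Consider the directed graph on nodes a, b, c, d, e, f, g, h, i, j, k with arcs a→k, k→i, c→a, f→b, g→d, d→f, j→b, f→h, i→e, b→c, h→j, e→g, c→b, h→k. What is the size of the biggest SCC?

11

{a, b, c, d, e, f, g, h, i, j, k} are all mutually reachable — one SCC of size 11.
The largest has 11 vertices.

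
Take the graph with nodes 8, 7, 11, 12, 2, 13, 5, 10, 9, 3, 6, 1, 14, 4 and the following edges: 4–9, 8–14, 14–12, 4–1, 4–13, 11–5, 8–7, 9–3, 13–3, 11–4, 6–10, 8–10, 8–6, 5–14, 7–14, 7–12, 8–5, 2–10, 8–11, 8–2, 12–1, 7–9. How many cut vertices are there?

Removing 8 increases the component count from 1 to 2, so 8 is a cut vertex.
By contrast removing 11 leaves 1 component; it is not a cut vertex. No other vertex is a cut vertex either.

1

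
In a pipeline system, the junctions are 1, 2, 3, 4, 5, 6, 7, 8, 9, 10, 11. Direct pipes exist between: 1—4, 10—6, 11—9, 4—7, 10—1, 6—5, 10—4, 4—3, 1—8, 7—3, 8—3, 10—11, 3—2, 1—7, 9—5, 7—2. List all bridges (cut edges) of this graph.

The edges on the cycle 1-8-3-2-7-1 are not bridges since each lies on that cycle.
Every edge lies on some cycle, so there are no bridges.

none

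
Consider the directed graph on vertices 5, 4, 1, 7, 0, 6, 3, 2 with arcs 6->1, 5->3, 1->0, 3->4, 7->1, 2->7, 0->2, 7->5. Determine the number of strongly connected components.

{0, 1, 2, 7} are all mutually reachable — one SCC of size 4.
{5} is an SCC by itself.
{3} is an SCC by itself.
{4} is an SCC by itself.
{6} is an SCC by itself.
That gives 5 strongly connected components.

5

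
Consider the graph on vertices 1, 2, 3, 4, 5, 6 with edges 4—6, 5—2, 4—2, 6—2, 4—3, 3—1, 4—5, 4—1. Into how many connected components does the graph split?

1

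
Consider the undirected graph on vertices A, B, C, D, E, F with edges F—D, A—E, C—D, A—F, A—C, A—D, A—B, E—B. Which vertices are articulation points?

A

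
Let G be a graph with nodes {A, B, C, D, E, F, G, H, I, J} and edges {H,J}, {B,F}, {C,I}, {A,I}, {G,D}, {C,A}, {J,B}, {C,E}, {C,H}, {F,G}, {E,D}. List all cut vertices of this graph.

Removing C increases the component count from 1 to 2, so C is a cut vertex.
By contrast removing F leaves 1 component; it is not a cut vertex. No other vertex is a cut vertex either.

C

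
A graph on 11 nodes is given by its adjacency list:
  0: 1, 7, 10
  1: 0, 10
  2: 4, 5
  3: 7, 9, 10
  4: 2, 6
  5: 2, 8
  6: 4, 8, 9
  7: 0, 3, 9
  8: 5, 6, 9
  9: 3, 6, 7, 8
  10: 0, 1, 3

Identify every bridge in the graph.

The edges on the cycle 9-6-4-2-5-8-9 are not bridges since each lies on that cycle.
Every edge lies on some cycle, so there are no bridges.

none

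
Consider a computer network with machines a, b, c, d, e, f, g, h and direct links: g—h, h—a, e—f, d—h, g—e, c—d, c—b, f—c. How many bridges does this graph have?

2

The edges on the cycle g-e-f-c-d-h-g are not bridges since each lies on that cycle.
But removing c—b disconnects c from b; removing h—a disconnects h from a — these are bridges.
That makes 2 bridges.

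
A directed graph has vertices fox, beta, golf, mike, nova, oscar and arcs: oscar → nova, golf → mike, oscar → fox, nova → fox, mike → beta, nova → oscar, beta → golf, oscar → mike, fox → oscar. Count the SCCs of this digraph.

2

{fox, nova, oscar} are all mutually reachable — one SCC of size 3.
{beta, golf, mike} are all mutually reachable — one SCC of size 3.
That gives 2 strongly connected components.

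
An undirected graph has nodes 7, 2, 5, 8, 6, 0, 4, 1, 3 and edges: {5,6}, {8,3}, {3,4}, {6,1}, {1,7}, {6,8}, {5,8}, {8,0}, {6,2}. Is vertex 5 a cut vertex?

No

Deleting 5 leaves 1 component (was 1) (its neighbors 6, 8 remain connected to each other), so 5 is not a cut vertex.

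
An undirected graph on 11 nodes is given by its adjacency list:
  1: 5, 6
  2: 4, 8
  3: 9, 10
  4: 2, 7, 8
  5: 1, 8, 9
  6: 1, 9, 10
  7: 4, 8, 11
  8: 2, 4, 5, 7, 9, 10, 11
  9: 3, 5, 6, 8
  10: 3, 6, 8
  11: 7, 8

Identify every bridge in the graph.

none

The edges on the cycle 8-5-1-6-10-8 are not bridges since each lies on that cycle.
Every edge lies on some cycle, so there are no bridges.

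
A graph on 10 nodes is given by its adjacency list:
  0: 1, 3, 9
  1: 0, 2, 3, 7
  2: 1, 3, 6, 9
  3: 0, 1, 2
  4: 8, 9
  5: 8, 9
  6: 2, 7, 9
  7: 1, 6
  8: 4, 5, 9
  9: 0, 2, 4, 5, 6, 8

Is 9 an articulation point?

Yes

Deleting 9 raises the number of components from 1 to 2, so 9 is a cut vertex.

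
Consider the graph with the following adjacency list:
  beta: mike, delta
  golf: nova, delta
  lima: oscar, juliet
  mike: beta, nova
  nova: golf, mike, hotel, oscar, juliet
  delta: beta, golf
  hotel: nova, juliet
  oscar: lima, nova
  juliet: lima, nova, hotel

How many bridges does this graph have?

0

The edges on the cycle nova-hotel-juliet-nova are not bridges since each lies on that cycle.
Every edge lies on some cycle, so there are no bridges.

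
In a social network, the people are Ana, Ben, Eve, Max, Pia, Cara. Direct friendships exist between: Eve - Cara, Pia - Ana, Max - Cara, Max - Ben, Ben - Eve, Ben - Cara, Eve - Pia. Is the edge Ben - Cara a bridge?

After removing Ben - Cara, the path Ben-Max-Cara still connects them, so the edge is not a bridge.

No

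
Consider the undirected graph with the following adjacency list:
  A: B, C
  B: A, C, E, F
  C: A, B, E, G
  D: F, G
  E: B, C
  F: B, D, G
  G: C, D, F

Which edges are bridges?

none

The edges on the cycle C-A-B-F-D-G-C are not bridges since each lies on that cycle.
Every edge lies on some cycle, so there are no bridges.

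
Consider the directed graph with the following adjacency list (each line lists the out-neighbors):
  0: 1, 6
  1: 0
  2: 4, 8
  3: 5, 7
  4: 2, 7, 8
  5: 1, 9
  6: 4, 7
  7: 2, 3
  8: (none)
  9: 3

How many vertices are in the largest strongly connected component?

{0, 1, 2, 3, 4, 5, 6, 7, 9} are all mutually reachable — one SCC of size 9.
{8} is an SCC by itself.
The largest has 9 vertices.

9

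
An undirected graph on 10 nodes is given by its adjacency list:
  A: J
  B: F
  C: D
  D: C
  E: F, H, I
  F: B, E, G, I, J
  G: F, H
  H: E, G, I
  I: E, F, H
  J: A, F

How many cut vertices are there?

2

Removing F increases the component count from 2 to 4, so F is a cut vertex.
Removing J increases the component count from 2 to 3, so J is a cut vertex.
By contrast removing C leaves 2 components; it is not a cut vertex. No other vertex is a cut vertex either.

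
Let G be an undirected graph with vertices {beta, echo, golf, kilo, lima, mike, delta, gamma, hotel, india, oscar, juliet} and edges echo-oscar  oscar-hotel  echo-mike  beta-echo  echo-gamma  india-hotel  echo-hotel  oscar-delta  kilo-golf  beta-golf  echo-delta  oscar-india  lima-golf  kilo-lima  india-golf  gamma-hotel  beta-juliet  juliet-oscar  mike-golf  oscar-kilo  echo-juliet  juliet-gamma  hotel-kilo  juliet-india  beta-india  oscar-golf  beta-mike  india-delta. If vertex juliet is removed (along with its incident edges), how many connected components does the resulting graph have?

With juliet gone, the remaining components are: {beta, echo, golf, kilo, lima, mike, delta, gamma, hotel, india, oscar}.
That is 1 component.

1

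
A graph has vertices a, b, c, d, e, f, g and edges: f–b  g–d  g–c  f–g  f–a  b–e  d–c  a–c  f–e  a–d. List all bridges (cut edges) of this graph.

none

The edges on the cycle f-b-e-f are not bridges since each lies on that cycle.
Every edge lies on some cycle, so there are no bridges.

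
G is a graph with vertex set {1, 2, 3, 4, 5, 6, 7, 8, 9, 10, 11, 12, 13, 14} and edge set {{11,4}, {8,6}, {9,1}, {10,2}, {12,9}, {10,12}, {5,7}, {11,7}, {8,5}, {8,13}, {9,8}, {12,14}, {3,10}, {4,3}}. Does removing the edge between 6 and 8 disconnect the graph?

Yes

Removing 6 - 8 leaves no path between 6 and 8: the component count goes from 1 to 2. So it is a bridge.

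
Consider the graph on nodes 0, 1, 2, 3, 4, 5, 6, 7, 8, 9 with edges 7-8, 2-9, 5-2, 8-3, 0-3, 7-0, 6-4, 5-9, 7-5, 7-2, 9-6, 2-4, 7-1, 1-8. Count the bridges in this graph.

0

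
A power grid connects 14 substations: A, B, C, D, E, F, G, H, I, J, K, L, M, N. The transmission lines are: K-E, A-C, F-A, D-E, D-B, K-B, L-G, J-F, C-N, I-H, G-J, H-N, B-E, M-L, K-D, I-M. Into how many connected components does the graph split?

Starting from B we can reach B, D, E, K. That is one component of size 4.
Starting from A we can reach A, C, F, G, H, I, J, L, M, N. That is one component of size 10.
Total: 2 components.

2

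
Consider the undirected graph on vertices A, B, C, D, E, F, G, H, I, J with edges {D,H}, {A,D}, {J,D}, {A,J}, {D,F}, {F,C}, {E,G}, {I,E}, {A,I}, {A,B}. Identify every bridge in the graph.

The edges on the cycle A-J-D-A are not bridges since each lies on that cycle.
But removing I-E disconnects I from E; removing C-F disconnects C from F; removing D-F disconnects D from F; removing A-I disconnects A from I — these are bridges.
In total 7 edges are bridges.

A-B, A-I, C-F, D-F, D-H, E-G, E-I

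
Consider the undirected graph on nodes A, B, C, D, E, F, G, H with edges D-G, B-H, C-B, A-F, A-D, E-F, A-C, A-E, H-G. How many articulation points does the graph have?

Removing A increases the component count from 1 to 2, so A is a cut vertex.
By contrast removing E leaves 1 component; it is not a cut vertex. No other vertex is a cut vertex either.

1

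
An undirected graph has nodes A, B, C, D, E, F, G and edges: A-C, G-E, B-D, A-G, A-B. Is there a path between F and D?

The component containing F is {F}, and D is not in it.

No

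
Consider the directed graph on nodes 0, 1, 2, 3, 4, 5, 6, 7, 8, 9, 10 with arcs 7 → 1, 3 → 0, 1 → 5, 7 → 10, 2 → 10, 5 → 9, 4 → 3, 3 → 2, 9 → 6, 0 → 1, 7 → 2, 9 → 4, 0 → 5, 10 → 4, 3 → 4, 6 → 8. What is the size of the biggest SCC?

{0, 1, 2, 3, 4, 5, 9, 10} are all mutually reachable — one SCC of size 8.
{7} is an SCC by itself.
{8} is an SCC by itself.
{6} is an SCC by itself.
The largest has 8 vertices.

8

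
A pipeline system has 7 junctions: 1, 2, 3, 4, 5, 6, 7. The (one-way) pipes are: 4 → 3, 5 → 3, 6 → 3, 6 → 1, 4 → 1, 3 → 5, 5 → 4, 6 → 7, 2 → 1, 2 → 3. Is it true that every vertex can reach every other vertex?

No

There is no directed path from 6 to 2, so the graph is not strongly connected.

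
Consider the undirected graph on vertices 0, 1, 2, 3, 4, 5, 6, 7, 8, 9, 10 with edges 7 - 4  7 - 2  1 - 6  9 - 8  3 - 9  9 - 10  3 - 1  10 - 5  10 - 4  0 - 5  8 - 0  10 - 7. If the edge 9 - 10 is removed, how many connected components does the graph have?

1

9 and 10 are still connected via 9-8-0-5-10, so the component count stays at 1.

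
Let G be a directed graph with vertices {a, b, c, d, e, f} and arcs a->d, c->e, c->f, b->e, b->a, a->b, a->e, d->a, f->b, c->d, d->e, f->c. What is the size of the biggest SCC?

{a, b, d} are all mutually reachable — one SCC of size 3.
{c, f} are all mutually reachable — one SCC of size 2.
{e} is an SCC by itself.
The largest has 3 vertices.

3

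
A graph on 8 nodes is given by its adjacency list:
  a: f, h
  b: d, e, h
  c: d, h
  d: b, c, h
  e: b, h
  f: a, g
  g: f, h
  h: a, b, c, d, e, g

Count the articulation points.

1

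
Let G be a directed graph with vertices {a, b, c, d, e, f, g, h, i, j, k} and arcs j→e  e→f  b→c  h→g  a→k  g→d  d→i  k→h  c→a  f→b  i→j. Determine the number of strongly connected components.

1

{a, b, c, d, e, f, g, h, i, j, k} are all mutually reachable — one SCC of size 11.
That gives 1 strongly connected component.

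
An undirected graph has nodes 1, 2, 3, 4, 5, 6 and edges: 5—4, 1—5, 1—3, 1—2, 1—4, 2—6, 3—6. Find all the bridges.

The edges on the cycle 1-5-4-1 are not bridges since each lies on that cycle.
Every edge lies on some cycle, so there are no bridges.

none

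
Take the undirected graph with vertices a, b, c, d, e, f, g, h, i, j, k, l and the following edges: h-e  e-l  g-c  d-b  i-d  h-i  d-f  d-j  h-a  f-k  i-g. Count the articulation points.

Removing d increases the component count from 1 to 4, so d is a cut vertex.
Removing e increases the component count from 1 to 2, so e is a cut vertex.
Removing f increases the component count from 1 to 2, so f is a cut vertex.
Likewise g, h, i are cut vertices.
By contrast removing l leaves 1 component; it is not a cut vertex. No other vertex is a cut vertex either.

6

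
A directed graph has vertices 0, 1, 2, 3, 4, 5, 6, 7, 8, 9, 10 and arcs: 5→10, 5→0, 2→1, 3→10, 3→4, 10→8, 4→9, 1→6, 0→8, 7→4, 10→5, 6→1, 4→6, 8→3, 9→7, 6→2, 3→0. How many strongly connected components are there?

3

{0, 3, 5, 8, 10} are all mutually reachable — one SCC of size 5.
{1, 2, 6} are all mutually reachable — one SCC of size 3.
{4, 7, 9} are all mutually reachable — one SCC of size 3.
That gives 3 strongly connected components.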